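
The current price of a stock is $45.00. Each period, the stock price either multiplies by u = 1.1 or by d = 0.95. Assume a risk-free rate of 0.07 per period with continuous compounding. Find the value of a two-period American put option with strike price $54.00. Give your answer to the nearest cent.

Risk-neutral probability p = (e^0.07 − 0.95)/(1.1 − 0.95) = 0.1225/0.1500 = 0.8167
Terminal stock prices: S_uu = 54.45, S_ud = 47.03, S_dd = 40.61
Terminal payoffs (K − S): max(-0.45, 0) = 0, max(6.975, 0) = 6.975, max(13.39, 0) = 13.39
Node u (S = 49.5): continuation = e^(−0.07)·[0.8167·0.0000 + 0.1833·6.9750] = 1.1919; exercise value = 4.5000 > continuation, so V_u = 4.5000 (exercise)
Node d (S = 42.75): continuation = e^(−0.07)·[0.8167·6.9750 + 0.1833·13.3875] = 7.5993; exercise value = 11.2500 > continuation, so V_d = 11.2500 (exercise)
Node 0 (S = 45): continuation = e^(−0.07)·[0.8167·4.5000 + 0.1833·11.2500] = 5.3493; exercise value = 9.0000 > continuation, so V_0 = 9.0000 (exercise)

$9.00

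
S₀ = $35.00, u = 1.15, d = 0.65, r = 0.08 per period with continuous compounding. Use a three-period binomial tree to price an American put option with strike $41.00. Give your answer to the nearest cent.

$6.00

Risk-neutral probability p = (e^0.08 − 0.65)/(1.15 − 0.65) = 0.4333/0.5000 = 0.8666
Terminal stock prices: S_uuu = 53.23, S_uud = 30.09, S_udd = 17.01, S_ddd = 9.612
Terminal payoffs (K − S): max(-12.23, 0) = 0, max(10.91, 0) = 10.91, max(23.99, 0) = 23.99, max(31.39, 0) = 31.39
Node uu (S = 46.29): continuation = e^(−0.08)·[0.8666·0.0000 + 0.1334·10.9131] = 1.3441; exercise value = 0.0000 ≤ continuation, so V_uu = 1.3441
Node ud (S = 26.16): continuation = e^(−0.08)·[0.8666·10.9131 + 0.1334·23.9944] = 11.6853; exercise value = 14.8375 > continuation, so V_ud = 14.8375 (exercise)
Node dd (S = 14.79): continuation = e^(−0.08)·[0.8666·23.9944 + 0.1334·31.3881] = 23.0603; exercise value = 26.2125 > continuation, so V_dd = 26.2125 (exercise)
Node u (S = 40.25): continuation = e^(−0.08)·[0.8666·1.3441 + 0.1334·14.8375] = 2.9027; exercise value = 0.7500 ≤ continuation, so V_u = 2.9027
Node d (S = 22.75): continuation = e^(−0.08)·[0.8666·14.8375 + 0.1334·26.2125] = 15.0978; exercise value = 18.2500 > continuation, so V_d = 18.2500 (exercise)
Node 0 (S = 35): continuation = e^(−0.08)·[0.8666·2.9027 + 0.1334·18.2500] = 4.5699; exercise value = 6.0000 > continuation, so V_0 = 6.0000 (exercise)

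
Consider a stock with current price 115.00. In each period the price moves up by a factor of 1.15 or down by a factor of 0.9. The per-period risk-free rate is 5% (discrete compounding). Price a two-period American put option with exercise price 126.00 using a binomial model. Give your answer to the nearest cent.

Risk-neutral probability p = (1 + 0.05 − 0.9)/(1.15 − 0.9) = 0.1500/0.2500 = 0.6000
Terminal stock prices: S_uu = 152.1, S_ud = 119, S_dd = 93.15
Terminal payoffs (K − S): max(-26.09, 0) = 0, max(6.975, 0) = 6.975, max(32.85, 0) = 32.85
Node u (S = 132.2): continuation = 1/1.05·[0.6000·0.0000 + 0.4000·6.9750] = 2.6571; exercise value = 0.0000 ≤ continuation, so V_u = 2.6571
Node d (S = 103.5): continuation = 1/1.05·[0.6000·6.9750 + 0.4000·32.8500] = 16.5000; exercise value = 22.5000 > continuation, so V_d = 22.5000 (exercise)
Node 0 (S = 115): continuation = 1/1.05·[0.6000·2.6571 + 0.4000·22.5000] = 10.0898; exercise value = 11.0000 > continuation, so V_0 = 11.0000 (exercise)

11.00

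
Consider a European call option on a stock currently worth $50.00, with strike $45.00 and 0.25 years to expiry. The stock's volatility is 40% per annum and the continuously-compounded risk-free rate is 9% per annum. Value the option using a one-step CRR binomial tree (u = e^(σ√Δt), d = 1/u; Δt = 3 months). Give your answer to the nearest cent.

$7.96

CRR parameters: u = e^(σ√Δt) = e^(0.4·√0.25) = 1.2214, d = 1/u = 0.8187
Per-period rate: rΔt = 0.09·0.25 = 0.0225, so R = e^0.0225 = 1.0228
Risk-neutral probability p = (e^0.0225 − 0.8187)/(1.2214 − 0.8187) = 0.2040/0.4027 = 0.5067
Terminal stock prices: S_u = 61.07, S_d = 40.94
Terminal payoffs (S − K): max(16.07, 0) = 16.07, max(-4.063, 0) = 0
Node 0 (S = 50): V_0 = e^(−0.0225)·[0.5067·16.0701 + 0.4933·0.0000] = 7.9612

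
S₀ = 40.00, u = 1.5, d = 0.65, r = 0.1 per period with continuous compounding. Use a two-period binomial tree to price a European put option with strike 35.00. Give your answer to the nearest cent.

3.20

Risk-neutral probability p = (e^0.1 − 0.65)/(1.5 − 0.65) = 0.4552/0.8500 = 0.5355
Terminal stock prices: S_uu = 90, S_ud = 39, S_dd = 16.9
Terminal payoffs (K − S): max(-55, 0) = 0, max(-4, 0) = 0, max(18.1, 0) = 18.1
Node u (S = 60): V_u = e^(−0.1)·[0.5355·0.0000 + 0.4645·0.0000] = 0.0000
Node d (S = 26): V_d = e^(−0.1)·[0.5355·0.0000 + 0.4645·18.1000] = 7.6075
Node 0 (S = 40): V_0 = e^(−0.1)·[0.5355·0.0000 + 0.4645·7.6075] = 3.1974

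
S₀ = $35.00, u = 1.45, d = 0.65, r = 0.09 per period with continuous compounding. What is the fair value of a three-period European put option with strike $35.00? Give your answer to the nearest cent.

$5.12

Risk-neutral probability p = (e^0.09 − 0.65)/(1.45 − 0.65) = 0.4442/0.8000 = 0.5552
Terminal stock prices: S_uuu = 106.7, S_uud = 47.83, S_udd = 21.44, S_ddd = 9.612
Terminal payoffs (K − S): max(-71.7, 0) = 0, max(-12.83, 0) = 0, max(13.56, 0) = 13.56, max(25.39, 0) = 25.39
Node uu (S = 73.59): V_uu = e^(−0.09)·[0.5552·0.0000 + 0.4448·0.0000] = 0.0000
Node ud (S = 32.99): V_ud = e^(−0.09)·[0.5552·0.0000 + 0.4448·13.5581] = 5.5114
Node dd (S = 14.79): V_dd = e^(−0.09)·[0.5552·13.5581 + 0.4448·25.3881] = 17.2001
Node u (S = 50.75): V_u = e^(−0.09)·[0.5552·0.0000 + 0.4448·5.5114] = 2.2404
Node d (S = 22.75): V_d = e^(−0.09)·[0.5552·5.5114 + 0.4448·17.2001] = 9.7885
Node 0 (S = 35): V_0 = e^(−0.09)·[0.5552·2.2404 + 0.4448·9.7885] = 5.1159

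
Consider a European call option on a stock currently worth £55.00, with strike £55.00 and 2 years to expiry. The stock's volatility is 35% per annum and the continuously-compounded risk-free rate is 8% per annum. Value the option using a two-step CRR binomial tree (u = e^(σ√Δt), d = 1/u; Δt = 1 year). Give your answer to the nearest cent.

£13.34

CRR parameters: u = e^(σ√Δt) = e^(0.35·√1) = 1.4191, d = 1/u = 0.7047
Per-period rate: rΔt = 0.08·1 = 0.08, so R = e^0.08 = 1.0833
Risk-neutral probability p = (e^0.08 − 0.7047)/(1.4191 − 0.7047) = 0.3786/0.7144 = 0.5300
Terminal stock prices: S_uu = 110.8, S_ud = 55, S_dd = 27.31
Terminal payoffs (S − K): max(55.76, 0) = 55.76, max(0, 0) = 0, max(-27.69, 0) = 0
Node u (S = 78.05): V_u = e^(−0.08)·[0.5300·55.7564 + 0.4700·0.0000] = 27.2773
Node d (S = 38.76): V_d = e^(−0.08)·[0.5300·0.0000 + 0.4700·0.0000] = 0.0000
Node 0 (S = 55): V_0 = e^(−0.08)·[0.5300·27.2773 + 0.4700·0.0000] = 13.3447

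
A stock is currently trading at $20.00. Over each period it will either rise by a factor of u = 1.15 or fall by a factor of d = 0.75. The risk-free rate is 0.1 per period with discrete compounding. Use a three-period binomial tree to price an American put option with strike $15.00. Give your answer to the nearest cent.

$0.09

Risk-neutral probability p = (1 + 0.1 − 0.75)/(1.15 − 0.75) = 0.3500/0.4000 = 0.8750
Terminal stock prices: S_uuu = 30.42, S_uud = 19.84, S_udd = 12.94, S_ddd = 8.438
Terminal payoffs (K − S): max(-15.42, 0) = 0, max(-4.837, 0) = 0, max(2.062, 0) = 2.062, max(6.562, 0) = 6.562
Node uu (S = 26.45): continuation = 1/1.1·[0.8750·0.0000 + 0.1250·0.0000] = 0.0000; exercise value = 0.0000 ≤ continuation, so V_uu = 0.0000
Node ud (S = 17.25): continuation = 1/1.1·[0.8750·0.0000 + 0.1250·2.0625] = 0.2344; exercise value = 0.0000 ≤ continuation, so V_ud = 0.2344
Node dd (S = 11.25): continuation = 1/1.1·[0.8750·2.0625 + 0.1250·6.5625] = 2.3864; exercise value = 3.7500 > continuation, so V_dd = 3.7500 (exercise)
Node u (S = 23): continuation = 1/1.1·[0.8750·0.0000 + 0.1250·0.2344] = 0.0266; exercise value = 0.0000 ≤ continuation, so V_u = 0.0266
Node d (S = 15): continuation = 1/1.1·[0.8750·0.2344 + 0.1250·3.7500] = 0.6126; exercise value = 0.0000 ≤ continuation, so V_d = 0.6126
Node 0 (S = 20): continuation = 1/1.1·[0.8750·0.0266 + 0.1250·0.6126] = 0.0908; exercise value = 0.0000 ≤ continuation, so V_0 = 0.0908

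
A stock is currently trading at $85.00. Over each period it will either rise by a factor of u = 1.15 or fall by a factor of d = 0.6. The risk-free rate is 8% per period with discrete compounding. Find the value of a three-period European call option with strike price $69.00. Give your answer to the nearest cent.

$31.81

Risk-neutral probability p = (1 + 0.08 − 0.6)/(1.15 − 0.6) = 0.4800/0.5500 = 0.8727
Terminal stock prices: S_uuu = 129.3, S_uud = 67.45, S_udd = 35.19, S_ddd = 18.36
Terminal payoffs (S − K): max(60.27, 0) = 60.27, max(-1.553, 0) = 0, max(-33.81, 0) = 0, max(-50.64, 0) = 0
Node uu (S = 112.4): V_uu = 1/1.08·[0.8727·60.2744 + 0.1273·0.0000] = 48.7066
Node ud (S = 58.65): V_ud = 1/1.08·[0.8727·0.0000 + 0.1273·0.0000] = 0.0000
Node dd (S = 30.6): V_dd = 1/1.08·[0.8727·0.0000 + 0.1273·0.0000] = 0.0000
Node u (S = 97.75): V_u = 1/1.08·[0.8727·48.7066 + 0.1273·0.0000] = 39.3588
Node d (S = 51): V_d = 1/1.08·[0.8727·0.0000 + 0.1273·0.0000] = 0.0000
Node 0 (S = 85): V_0 = 1/1.08·[0.8727·39.3588 + 0.1273·0.0000] = 31.8051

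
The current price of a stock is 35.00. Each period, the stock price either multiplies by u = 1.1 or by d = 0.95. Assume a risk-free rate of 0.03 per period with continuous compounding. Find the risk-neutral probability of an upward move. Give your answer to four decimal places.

Risk-neutral probability p = (e^0.03 − 0.95)/(1.1 − 0.95) = 0.0805/0.1500 = 0.5364

p = 0.5364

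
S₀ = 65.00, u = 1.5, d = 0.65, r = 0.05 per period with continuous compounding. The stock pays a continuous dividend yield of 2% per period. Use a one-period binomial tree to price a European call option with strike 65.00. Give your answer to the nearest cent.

13.84

Per-period risk-free factor R = e^0.05 = 1.0513; dividend-adjusted growth = e^(0.05−0.02) = 1.0305.
Risk-neutral probability p = (1.0305 − 0.65)/(1.5 − 0.65) = 0.3805/0.8500 = 0.4476
Terminal stock prices: S_u = 97.5, S_d = 42.25
Terminal payoffs (S − K): max(32.5, 0) = 32.5, max(-22.75, 0) = 0
Node 0 (S = 65): V_0 = e^(−0.05)·[0.4476·32.5000 + 0.5524·0.0000] = 13.8373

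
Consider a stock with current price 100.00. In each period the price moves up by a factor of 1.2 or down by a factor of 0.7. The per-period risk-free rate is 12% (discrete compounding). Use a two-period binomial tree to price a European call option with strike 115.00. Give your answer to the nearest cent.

16.31

Risk-neutral probability p = (1 + 0.12 − 0.7)/(1.2 − 0.7) = 0.4200/0.5000 = 0.8400
Terminal stock prices: S_uu = 144, S_ud = 84, S_dd = 49
Terminal payoffs (S − K): max(29, 0) = 29, max(-31, 0) = 0, max(-66, 0) = 0
Node u (S = 120): V_u = 1/1.12·[0.8400·29.0000 + 0.1600·0.0000] = 21.7500
Node d (S = 70): V_d = 1/1.12·[0.8400·0.0000 + 0.1600·0.0000] = 0.0000
Node 0 (S = 100): V_0 = 1/1.12·[0.8400·21.7500 + 0.1600·0.0000] = 16.3125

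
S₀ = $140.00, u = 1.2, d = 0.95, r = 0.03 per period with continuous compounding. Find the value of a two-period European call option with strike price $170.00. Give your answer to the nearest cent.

Risk-neutral probability p = (e^0.03 − 0.95)/(1.2 − 0.95) = 0.0805/0.2500 = 0.3218
Terminal stock prices: S_uu = 201.6, S_ud = 159.6, S_dd = 126.3
Terminal payoffs (S − K): max(31.6, 0) = 31.6, max(-10.4, 0) = 0, max(-43.65, 0) = 0
Node u (S = 168): V_u = e^(−0.03)·[0.3218·31.6000 + 0.6782·0.0000] = 9.8689
Node d (S = 133): V_d = e^(−0.03)·[0.3218·0.0000 + 0.6782·0.0000] = 0.0000
Node 0 (S = 140): V_0 = e^(−0.03)·[0.3218·9.8689 + 0.6782·0.0000] = 3.0821

$3.08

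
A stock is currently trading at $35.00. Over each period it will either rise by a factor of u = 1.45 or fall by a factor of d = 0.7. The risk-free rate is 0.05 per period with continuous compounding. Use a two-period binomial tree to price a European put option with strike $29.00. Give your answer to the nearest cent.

Risk-neutral probability p = (e^0.05 − 0.7)/(1.45 − 0.7) = 0.3513/0.7500 = 0.4684
Terminal stock prices: S_uu = 73.59, S_ud = 35.52, S_dd = 17.15
Terminal payoffs (K − S): max(-44.59, 0) = 0, max(-6.525, 0) = 0, max(11.85, 0) = 11.85
Node u (S = 50.75): V_u = e^(−0.05)·[0.4684·0.0000 + 0.5316·0.0000] = 0.0000
Node d (S = 24.5): V_d = e^(−0.05)·[0.4684·0.0000 + 0.5316·11.8500] = 5.9927
Node 0 (S = 35): V_0 = e^(−0.05)·[0.4684·0.0000 + 0.5316·5.9927] = 3.0306

$3.03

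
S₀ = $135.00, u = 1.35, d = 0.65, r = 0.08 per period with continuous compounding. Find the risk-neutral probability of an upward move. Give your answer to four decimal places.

Risk-neutral probability p = (e^0.08 − 0.65)/(1.35 − 0.65) = 0.4333/0.7000 = 0.6190

p = 0.6190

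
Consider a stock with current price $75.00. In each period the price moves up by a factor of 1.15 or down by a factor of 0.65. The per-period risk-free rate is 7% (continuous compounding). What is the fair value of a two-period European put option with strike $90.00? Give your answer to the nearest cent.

$8.95

Risk-neutral probability p = (e^0.07 − 0.65)/(1.15 − 0.65) = 0.4225/0.5000 = 0.8450
Terminal stock prices: S_uu = 99.19, S_ud = 56.06, S_dd = 31.69
Terminal payoffs (K − S): max(-9.187, 0) = 0, max(33.94, 0) = 33.94, max(58.31, 0) = 58.31
Node u (S = 86.25): V_u = e^(−0.07)·[0.8450·0.0000 + 0.1550·33.9375] = 4.9042
Node d (S = 48.75): V_d = e^(−0.07)·[0.8450·33.9375 + 0.1550·58.3125] = 35.1654
Node 0 (S = 75): V_0 = e^(−0.07)·[0.8450·4.9042 + 0.1550·35.1654] = 8.9455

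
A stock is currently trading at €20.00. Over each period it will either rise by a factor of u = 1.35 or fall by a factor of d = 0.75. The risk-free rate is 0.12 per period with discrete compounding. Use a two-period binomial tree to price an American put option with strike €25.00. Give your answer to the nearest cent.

€5.00

Risk-neutral probability p = (1 + 0.12 − 0.75)/(1.35 − 0.75) = 0.3700/0.6000 = 0.6167
Terminal stock prices: S_uu = 36.45, S_ud = 20.25, S_dd = 11.25
Terminal payoffs (K − S): max(-11.45, 0) = 0, max(4.75, 0) = 4.75, max(13.75, 0) = 13.75
Node u (S = 27): continuation = 1/1.12·[0.6167·0.0000 + 0.3833·4.7500] = 1.6257; exercise value = 0.0000 ≤ continuation, so V_u = 1.6257
Node d (S = 15): continuation = 1/1.12·[0.6167·4.7500 + 0.3833·13.7500] = 7.3214; exercise value = 10.0000 > continuation, so V_d = 10.0000 (exercise)
Node 0 (S = 20): continuation = 1/1.12·[0.6167·1.6257 + 0.3833·10.0000] = 4.3177; exercise value = 5.0000 > continuation, so V_0 = 5.0000 (exercise)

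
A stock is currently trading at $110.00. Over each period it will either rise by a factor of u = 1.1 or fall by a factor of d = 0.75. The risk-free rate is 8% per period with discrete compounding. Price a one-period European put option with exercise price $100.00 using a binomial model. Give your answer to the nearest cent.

$0.93

Risk-neutral probability p = (1 + 0.08 − 0.75)/(1.1 − 0.75) = 0.3300/0.3500 = 0.9429
Terminal stock prices: S_u = 121, S_d = 82.5
Terminal payoffs (K − S): max(-21, 0) = 0, max(17.5, 0) = 17.5
Node 0 (S = 110): V_0 = 1/1.08·[0.9429·0.0000 + 0.0571·17.5000] = 0.9259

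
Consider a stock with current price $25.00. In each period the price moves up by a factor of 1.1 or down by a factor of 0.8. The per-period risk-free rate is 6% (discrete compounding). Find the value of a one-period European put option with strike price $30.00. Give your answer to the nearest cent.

Risk-neutral probability p = (1 + 0.06 − 0.8)/(1.1 − 0.8) = 0.2600/0.3000 = 0.8667
Terminal stock prices: S_u = 27.5, S_d = 20
Terminal payoffs (K − S): max(2.5, 0) = 2.5, max(10, 0) = 10
Node 0 (S = 25): V_0 = 1/1.06·[0.8667·2.5000 + 0.1333·10.0000] = 3.3019

$3.30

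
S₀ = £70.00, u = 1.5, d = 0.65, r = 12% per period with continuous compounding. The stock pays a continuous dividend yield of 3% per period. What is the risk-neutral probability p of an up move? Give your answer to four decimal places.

p = 0.5226

Per-period risk-free factor R = e^0.12 = 1.1275; dividend-adjusted growth = e^(0.12−0.03) = 1.0942.
Risk-neutral probability p = (1.0942 − 0.65)/(1.5 − 0.65) = 0.4442/0.8500 = 0.5226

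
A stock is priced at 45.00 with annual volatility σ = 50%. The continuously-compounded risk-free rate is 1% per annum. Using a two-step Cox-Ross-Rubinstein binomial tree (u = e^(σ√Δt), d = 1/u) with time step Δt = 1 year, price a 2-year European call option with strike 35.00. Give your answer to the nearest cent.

17.48

CRR parameters: u = e^(σ√Δt) = e^(0.5·√1) = 1.6487, d = 1/u = 0.6065
Per-period rate: rΔt = 0.01·1 = 0.01, so R = e^0.01 = 1.0101
Risk-neutral probability p = (e^0.01 − 0.6065)/(1.6487 − 0.6065) = 0.4035/1.0422 = 0.3872
Terminal stock prices: S_uu = 122.3, S_ud = 45, S_dd = 16.55
Terminal payoffs (S − K): max(87.32, 0) = 87.32, max(10, 0) = 10, max(-18.45, 0) = 0
Node u (S = 74.19): V_u = e^(−0.01)·[0.3872·87.3227 + 0.6128·10.0000] = 39.5407
Node d (S = 27.29): V_d = e^(−0.01)·[0.3872·10.0000 + 0.6128·0.0000] = 3.8333
Node 0 (S = 45): V_0 = e^(−0.01)·[0.3872·39.5407 + 0.6128·3.8333] = 17.4829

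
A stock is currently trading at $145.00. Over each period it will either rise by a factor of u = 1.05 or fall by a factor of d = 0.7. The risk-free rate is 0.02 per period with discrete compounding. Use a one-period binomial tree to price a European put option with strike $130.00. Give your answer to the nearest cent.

$2.39

Risk-neutral probability p = (1 + 0.02 − 0.7)/(1.05 − 0.7) = 0.3200/0.3500 = 0.9143
Terminal stock prices: S_u = 152.2, S_d = 101.5
Terminal payoffs (K − S): max(-22.25, 0) = 0, max(28.5, 0) = 28.5
Node 0 (S = 145): V_0 = 1/1.02·[0.9143·0.0000 + 0.0857·28.5000] = 2.3950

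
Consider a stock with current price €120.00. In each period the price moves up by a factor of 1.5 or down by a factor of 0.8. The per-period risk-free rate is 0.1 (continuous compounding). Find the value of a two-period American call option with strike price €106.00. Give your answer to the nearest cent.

€40.82

Risk-neutral probability p = (e^0.1 − 0.8)/(1.5 − 0.8) = 0.3052/0.7000 = 0.4360
Terminal stock prices: S_uu = 270, S_ud = 144, S_dd = 76.8
Terminal payoffs (S − K): max(164, 0) = 164, max(38, 0) = 38, max(-29.2, 0) = 0
Node u (S = 180): continuation = e^(−0.1)·[0.4360·164.0000 + 0.5640·38.0000] = 84.0872; exercise value = 74.0000 ≤ continuation, so V_u = 84.0872
Node d (S = 96): continuation = e^(−0.1)·[0.4360·38.0000 + 0.5640·0.0000] = 14.9899; exercise value = 0.0000 ≤ continuation, so V_d = 14.9899
Node 0 (S = 120): continuation = e^(−0.1)·[0.4360·84.0872 + 0.5640·14.9899] = 40.8204; exercise value = 14.0000 ≤ continuation, so V_0 = 40.8204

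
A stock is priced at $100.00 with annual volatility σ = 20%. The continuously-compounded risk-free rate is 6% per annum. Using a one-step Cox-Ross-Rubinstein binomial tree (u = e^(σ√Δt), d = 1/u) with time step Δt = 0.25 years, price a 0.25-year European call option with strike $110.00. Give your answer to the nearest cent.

CRR parameters: u = e^(σ√Δt) = e^(0.2·√0.25) = 1.1052, d = 1/u = 0.9048
Per-period rate: rΔt = 0.06·0.25 = 0.015, so R = e^0.015 = 1.0151
Risk-neutral probability p = (e^0.015 − 0.9048)/(1.1052 − 0.9048) = 0.1103/0.2003 = 0.5505
Terminal stock prices: S_u = 110.5, S_d = 90.48
Terminal payoffs (S − K): max(0.5171, 0) = 0.5171, max(-19.52, 0) = 0
Node 0 (S = 100): V_0 = e^(−0.015)·[0.5505·0.5171 + 0.4495·0.0000] = 0.2804

$0.28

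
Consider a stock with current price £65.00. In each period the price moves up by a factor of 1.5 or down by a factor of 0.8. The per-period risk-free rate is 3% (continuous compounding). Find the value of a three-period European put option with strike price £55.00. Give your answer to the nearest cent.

£5.99

Risk-neutral probability p = (e^0.03 − 0.8)/(1.5 − 0.8) = 0.2305/0.7000 = 0.3292
Terminal stock prices: S_uuu = 219.4, S_uud = 117, S_udd = 62.4, S_ddd = 33.28
Terminal payoffs (K − S): max(-164.4, 0) = 0, max(-62, 0) = 0, max(-7.4, 0) = 0, max(21.72, 0) = 21.72
Node uu (S = 146.2): V_uu = e^(−0.03)·[0.3292·0.0000 + 0.6708·0.0000] = 0.0000
Node ud (S = 78): V_ud = e^(−0.03)·[0.3292·0.0000 + 0.6708·0.0000] = 0.0000
Node dd (S = 41.6): V_dd = e^(−0.03)·[0.3292·0.0000 + 0.6708·21.7200] = 14.1387
Node u (S = 97.5): V_u = e^(−0.03)·[0.3292·0.0000 + 0.6708·0.0000] = 0.0000
Node d (S = 52): V_d = e^(−0.03)·[0.3292·0.0000 + 0.6708·14.1387] = 9.2037
Node 0 (S = 65): V_0 = e^(−0.03)·[0.3292·0.0000 + 0.6708·9.2037] = 5.9912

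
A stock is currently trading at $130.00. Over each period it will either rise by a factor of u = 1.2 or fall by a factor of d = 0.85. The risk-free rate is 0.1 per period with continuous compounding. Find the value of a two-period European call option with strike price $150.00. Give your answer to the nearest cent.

$16.19

Risk-neutral probability p = (e^0.1 − 0.85)/(1.2 − 0.85) = 0.2552/0.3500 = 0.7291
Terminal stock prices: S_uu = 187.2, S_ud = 132.6, S_dd = 93.92
Terminal payoffs (S − K): max(37.2, 0) = 37.2, max(-17.4, 0) = 0, max(-56.08, 0) = 0
Node u (S = 156): V_u = e^(−0.1)·[0.7291·37.2000 + 0.2709·0.0000] = 24.5401
Node d (S = 110.5): V_d = e^(−0.1)·[0.7291·0.0000 + 0.2709·0.0000] = 0.0000
Node 0 (S = 130): V_0 = e^(−0.1)·[0.7291·24.5401 + 0.2709·0.0000] = 16.1886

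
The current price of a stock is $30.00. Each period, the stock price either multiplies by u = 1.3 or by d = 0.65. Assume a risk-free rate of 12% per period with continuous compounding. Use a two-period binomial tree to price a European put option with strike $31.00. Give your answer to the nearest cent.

$2.75

Risk-neutral probability p = (e^0.12 − 0.65)/(1.3 − 0.65) = 0.4775/0.6500 = 0.7346
Terminal stock prices: S_uu = 50.7, S_ud = 25.35, S_dd = 12.68
Terminal payoffs (K − S): max(-19.7, 0) = 0, max(5.65, 0) = 5.65, max(18.32, 0) = 18.32
Node u (S = 39): V_u = e^(−0.12)·[0.7346·0.0000 + 0.2654·5.6500] = 1.3299
Node d (S = 19.5): V_d = e^(−0.12)·[0.7346·5.6500 + 0.2654·18.3250] = 7.9945
Node 0 (S = 30): V_0 = e^(−0.12)·[0.7346·1.3299 + 0.2654·7.9945] = 2.7482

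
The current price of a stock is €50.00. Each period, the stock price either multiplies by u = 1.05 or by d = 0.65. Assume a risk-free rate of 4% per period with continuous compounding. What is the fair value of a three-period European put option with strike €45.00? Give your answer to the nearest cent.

€0.57

Risk-neutral probability p = (e^0.04 − 0.65)/(1.05 − 0.65) = 0.3908/0.4000 = 0.9770
Terminal stock prices: S_uuu = 57.88, S_uud = 35.83, S_udd = 22.18, S_ddd = 13.73
Terminal payoffs (K − S): max(-12.88, 0) = 0, max(9.169, 0) = 9.169, max(22.82, 0) = 22.82, max(31.27, 0) = 31.27
Node uu (S = 55.12): V_uu = e^(−0.04)·[0.9770·0.0000 + 0.0230·9.1687] = 0.2024
Node ud (S = 34.12): V_ud = e^(−0.04)·[0.9770·9.1687 + 0.0230·22.8187] = 9.1105
Node dd (S = 21.13): V_dd = e^(−0.04)·[0.9770·22.8187 + 0.0230·31.2687] = 22.1105
Node u (S = 52.5): V_u = e^(−0.04)·[0.9770·0.2024 + 0.0230·9.1105] = 0.3911
Node d (S = 32.5): V_d = e^(−0.04)·[0.9770·9.1105 + 0.0230·22.1105] = 9.0402
Node 0 (S = 50): V_0 = e^(−0.04)·[0.9770·0.3911 + 0.0230·9.0402] = 0.5666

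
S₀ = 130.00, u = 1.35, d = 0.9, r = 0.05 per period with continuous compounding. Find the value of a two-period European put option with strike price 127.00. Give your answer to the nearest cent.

Risk-neutral probability p = (e^0.05 − 0.9)/(1.35 − 0.9) = 0.1513/0.4500 = 0.3362
Terminal stock prices: S_uu = 236.9, S_ud = 158, S_dd = 105.3
Terminal payoffs (K − S): max(-109.9, 0) = 0, max(-30.95, 0) = 0, max(21.7, 0) = 21.7
Node u (S = 175.5): V_u = e^(−0.05)·[0.3362·0.0000 + 0.6638·0.0000] = 0.0000
Node d (S = 117): V_d = e^(−0.05)·[0.3362·0.0000 + 0.6638·21.7000] = 13.7028
Node 0 (S = 130): V_0 = e^(−0.05)·[0.3362·0.0000 + 0.6638·13.7028] = 8.6529

8.65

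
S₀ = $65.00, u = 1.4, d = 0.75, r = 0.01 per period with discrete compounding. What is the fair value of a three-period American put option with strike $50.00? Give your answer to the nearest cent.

Risk-neutral probability p = (1 + 0.01 − 0.75)/(1.4 − 0.75) = 0.2600/0.6500 = 0.4000
Terminal stock prices: S_uuu = 178.4, S_uud = 95.55, S_udd = 51.19, S_ddd = 27.42
Terminal payoffs (K − S): max(-128.4, 0) = 0, max(-45.55, 0) = 0, max(-1.188, 0) = 0, max(22.58, 0) = 22.58
Node uu (S = 127.4): continuation = 1/1.01·[0.4000·0.0000 + 0.6000·0.0000] = 0.0000; exercise value = 0.0000 ≤ continuation, so V_uu = 0.0000
Node ud (S = 68.25): continuation = 1/1.01·[0.4000·0.0000 + 0.6000·0.0000] = 0.0000; exercise value = 0.0000 ≤ continuation, so V_ud = 0.0000
Node dd (S = 36.56): continuation = 1/1.01·[0.4000·0.0000 + 0.6000·22.5781] = 13.4127; exercise value = 13.4375 > continuation, so V_dd = 13.4375 (exercise)
Node u (S = 91): continuation = 1/1.01·[0.4000·0.0000 + 0.6000·0.0000] = 0.0000; exercise value = 0.0000 ≤ continuation, so V_u = 0.0000
Node d (S = 48.75): continuation = 1/1.01·[0.4000·0.0000 + 0.6000·13.4375] = 7.9827; exercise value = 1.2500 ≤ continuation, so V_d = 7.9827
Node 0 (S = 65): continuation = 1/1.01·[0.4000·0.0000 + 0.6000·7.9827] = 4.7422; exercise value = 0.0000 ≤ continuation, so V_0 = 4.7422

$4.74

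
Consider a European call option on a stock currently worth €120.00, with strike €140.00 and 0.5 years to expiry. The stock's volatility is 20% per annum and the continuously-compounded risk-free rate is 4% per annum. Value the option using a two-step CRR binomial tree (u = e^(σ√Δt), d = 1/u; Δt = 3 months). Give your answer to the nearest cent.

€1.78

CRR parameters: u = e^(σ√Δt) = e^(0.2·√0.25) = 1.1052, d = 1/u = 0.9048
Per-period rate: rΔt = 0.04·0.25 = 0.01, so R = e^0.01 = 1.0101
Risk-neutral probability p = (e^0.01 − 0.9048)/(1.1052 − 0.9048) = 0.1052/0.2003 = 0.5252
Terminal stock prices: S_uu = 146.6, S_ud = 120, S_dd = 98.25
Terminal payoffs (S − K): max(6.568, 0) = 6.568, max(-20, 0) = 0, max(-41.75, 0) = 0
Node u (S = 132.6): V_u = e^(−0.01)·[0.5252·6.5683 + 0.4748·0.0000] = 3.4153
Node d (S = 108.6): V_d = e^(−0.01)·[0.5252·0.0000 + 0.4748·0.0000] = 0.0000
Node 0 (S = 120): V_0 = e^(−0.01)·[0.5252·3.4153 + 0.4748·0.0000] = 1.7758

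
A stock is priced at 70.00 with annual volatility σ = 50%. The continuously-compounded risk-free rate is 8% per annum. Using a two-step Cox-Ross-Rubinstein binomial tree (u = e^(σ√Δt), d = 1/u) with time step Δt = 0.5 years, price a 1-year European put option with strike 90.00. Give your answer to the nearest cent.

CRR parameters: u = e^(σ√Δt) = e^(0.5·√0.5) = 1.4241, d = 1/u = 0.7022
Per-period rate: rΔt = 0.08·0.5 = 0.04, so R = e^0.04 = 1.0408
Risk-neutral probability p = (e^0.04 − 0.7022)/(1.4241 − 0.7022) = 0.3386/0.7219 = 0.4691
Terminal stock prices: S_uu = 142, S_ud = 70, S_dd = 34.51
Terminal payoffs (K − S): max(-51.97, 0) = 0, max(20, 0) = 20, max(55.49, 0) = 55.49
Node u (S = 99.69): V_u = e^(−0.04)·[0.4691·0.0000 + 0.5309·20.0000] = 10.2026
Node d (S = 49.15): V_d = e^(−0.04)·[0.4691·20.0000 + 0.5309·55.4852] = 37.3179
Node 0 (S = 70): V_0 = e^(−0.04)·[0.4691·10.2026 + 0.5309·37.3179] = 23.6349

23.63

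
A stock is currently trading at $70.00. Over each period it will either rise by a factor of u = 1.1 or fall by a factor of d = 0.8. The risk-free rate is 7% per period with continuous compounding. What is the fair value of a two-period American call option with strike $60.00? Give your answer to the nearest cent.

Risk-neutral probability p = (e^0.07 − 0.8)/(1.1 − 0.8) = 0.2725/0.3000 = 0.9084
Terminal stock prices: S_uu = 84.7, S_ud = 61.6, S_dd = 44.8
Terminal payoffs (S − K): max(24.7, 0) = 24.7, max(1.6, 0) = 1.6, max(-15.2, 0) = 0
Node u (S = 77): continuation = e^(−0.07)·[0.9084·24.7000 + 0.0916·1.6000] = 21.0564; exercise value = 17.0000 ≤ continuation, so V_u = 21.0564
Node d (S = 56): continuation = e^(−0.07)·[0.9084·1.6000 + 0.0916·0.0000] = 1.3551; exercise value = 0.0000 ≤ continuation, so V_d = 1.3551
Node 0 (S = 70): continuation = e^(−0.07)·[0.9084·21.0564 + 0.0916·1.3551] = 17.9495; exercise value = 10.0000 ≤ continuation, so V_0 = 17.9495

$17.95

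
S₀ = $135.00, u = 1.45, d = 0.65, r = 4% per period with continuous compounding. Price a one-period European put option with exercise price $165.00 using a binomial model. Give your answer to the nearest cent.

$37.96

Risk-neutral probability p = (e^0.04 − 0.65)/(1.45 − 0.65) = 0.3908/0.8000 = 0.4885
Terminal stock prices: S_u = 195.8, S_d = 87.75
Terminal payoffs (K − S): max(-30.75, 0) = 0, max(77.25, 0) = 77.25
Node 0 (S = 135): V_0 = e^(−0.04)·[0.4885·0.0000 + 0.5115·77.2500] = 37.9630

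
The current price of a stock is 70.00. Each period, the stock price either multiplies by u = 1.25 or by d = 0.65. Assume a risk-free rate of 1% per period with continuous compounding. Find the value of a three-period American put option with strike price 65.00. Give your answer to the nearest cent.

Risk-neutral probability p = (e^0.01 − 0.65)/(1.25 − 0.65) = 0.3601/0.6000 = 0.6001
Terminal stock prices: S_uuu = 136.7, S_uud = 71.09, S_udd = 36.97, S_ddd = 19.22
Terminal payoffs (K − S): max(-71.72, 0) = 0, max(-6.094, 0) = 0, max(28.03, 0) = 28.03, max(45.78, 0) = 45.78
Node uu (S = 109.4): continuation = e^(−0.01)·[0.6001·0.0000 + 0.3999·0.0000] = 0.0000; exercise value = 0.0000 ≤ continuation, so V_uu = 0.0000
Node ud (S = 56.88): continuation = e^(−0.01)·[0.6001·0.0000 + 0.3999·28.0312] = 11.0986; exercise value = 8.1250 ≤ continuation, so V_ud = 11.0986
Node dd (S = 29.58): continuation = e^(−0.01)·[0.6001·28.0312 + 0.3999·45.7763] = 34.7782; exercise value = 35.4250 > continuation, so V_dd = 35.4250 (exercise)
Node u (S = 87.5): continuation = e^(−0.01)·[0.6001·0.0000 + 0.3999·11.0986] = 4.3944; exercise value = 0.0000 ≤ continuation, so V_u = 4.3944
Node d (S = 45.5): continuation = e^(−0.01)·[0.6001·11.0986 + 0.3999·35.4250] = 20.6199; exercise value = 19.5000 ≤ continuation, so V_d = 20.6199
Node 0 (S = 70): continuation = e^(−0.01)·[0.6001·4.3944 + 0.3999·20.6199] = 10.7749; exercise value = 0.0000 ≤ continuation, so V_0 = 10.7749

10.77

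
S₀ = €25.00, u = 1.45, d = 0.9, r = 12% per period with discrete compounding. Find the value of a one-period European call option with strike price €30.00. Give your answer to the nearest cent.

€2.23

Risk-neutral probability p = (1 + 0.12 − 0.9)/(1.45 − 0.9) = 0.2200/0.5500 = 0.4000
Terminal stock prices: S_u = 36.25, S_d = 22.5
Terminal payoffs (S − K): max(6.25, 0) = 6.25, max(-7.5, 0) = 0
Node 0 (S = 25): V_0 = 1/1.12·[0.4000·6.2500 + 0.6000·0.0000] = 2.2321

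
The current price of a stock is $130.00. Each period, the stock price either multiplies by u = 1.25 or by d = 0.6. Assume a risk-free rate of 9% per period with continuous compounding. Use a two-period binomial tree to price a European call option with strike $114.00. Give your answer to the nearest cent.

$43.03

Risk-neutral probability p = (e^0.09 − 0.6)/(1.25 − 0.6) = 0.4942/0.6500 = 0.7603
Terminal stock prices: S_uu = 203.1, S_ud = 97.5, S_dd = 46.8
Terminal payoffs (S − K): max(89.12, 0) = 89.12, max(-16.5, 0) = 0, max(-67.2, 0) = 0
Node u (S = 162.5): V_u = e^(−0.09)·[0.7603·89.1250 + 0.2397·0.0000] = 61.9270
Node d (S = 78): V_d = e^(−0.09)·[0.7603·0.0000 + 0.2397·0.0000] = 0.0000
Node 0 (S = 130): V_0 = e^(−0.09)·[0.7603·61.9270 + 0.2397·0.0000] = 43.0289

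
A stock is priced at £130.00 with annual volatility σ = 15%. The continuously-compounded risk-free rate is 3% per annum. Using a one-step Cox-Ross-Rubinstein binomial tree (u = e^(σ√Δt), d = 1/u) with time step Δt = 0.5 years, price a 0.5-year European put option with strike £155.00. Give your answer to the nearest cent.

£22.69

CRR parameters: u = e^(σ√Δt) = e^(0.15·√0.5) = 1.1119, d = 1/u = 0.8994
Per-period rate: rΔt = 0.03·0.5 = 0.015, so R = e^0.015 = 1.0151
Risk-neutral probability p = (e^0.015 − 0.8994)/(1.1119 − 0.8994) = 0.1157/0.2125 = 0.5446
Terminal stock prices: S_u = 144.5, S_d = 116.9
Terminal payoffs (K − S): max(10.45, 0) = 10.45, max(38.08, 0) = 38.08
Node 0 (S = 130): V_0 = e^(−0.015)·[0.5446·10.4536 + 0.4554·38.0825] = 22.6924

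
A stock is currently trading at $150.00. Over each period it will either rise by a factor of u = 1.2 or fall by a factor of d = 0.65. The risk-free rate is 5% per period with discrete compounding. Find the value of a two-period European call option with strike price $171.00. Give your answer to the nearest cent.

$21.59

Risk-neutral probability p = (1 + 0.05 − 0.65)/(1.2 − 0.65) = 0.4000/0.5500 = 0.7273
Terminal stock prices: S_uu = 216, S_ud = 117, S_dd = 63.38
Terminal payoffs (S − K): max(45, 0) = 45, max(-54, 0) = 0, max(-107.6, 0) = 0
Node u (S = 180): V_u = 1/1.05·[0.7273·45.0000 + 0.2727·0.0000] = 31.1688
Node d (S = 97.5): V_d = 1/1.05·[0.7273·0.0000 + 0.2727·0.0000] = 0.0000
Node 0 (S = 150): V_0 = 1/1.05·[0.7273·31.1688 + 0.2727·0.0000] = 21.5888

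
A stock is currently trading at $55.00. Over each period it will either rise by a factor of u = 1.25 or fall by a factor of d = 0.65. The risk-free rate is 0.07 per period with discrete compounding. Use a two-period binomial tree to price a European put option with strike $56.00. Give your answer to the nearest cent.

Risk-neutral probability p = (1 + 0.07 − 0.65)/(1.25 − 0.65) = 0.4200/0.6000 = 0.7000
Terminal stock prices: S_uu = 85.94, S_ud = 44.69, S_dd = 23.24
Terminal payoffs (K − S): max(-29.94, 0) = 0, max(11.31, 0) = 11.31, max(32.76, 0) = 32.76
Node u (S = 68.75): V_u = 1/1.07·[0.7000·0.0000 + 0.3000·11.3125] = 3.1717
Node d (S = 35.75): V_d = 1/1.07·[0.7000·11.3125 + 0.3000·32.7625] = 16.5864
Node 0 (S = 55): V_0 = 1/1.07·[0.7000·3.1717 + 0.3000·16.5864] = 6.7254

$6.73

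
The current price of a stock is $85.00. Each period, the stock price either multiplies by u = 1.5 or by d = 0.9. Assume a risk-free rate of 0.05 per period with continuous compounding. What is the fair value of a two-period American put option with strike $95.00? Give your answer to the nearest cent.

$13.23

Risk-neutral probability p = (e^0.05 − 0.9)/(1.5 − 0.9) = 0.1513/0.6000 = 0.2521
Terminal stock prices: S_uu = 191.2, S_ud = 114.8, S_dd = 68.85
Terminal payoffs (K − S): max(-96.25, 0) = 0, max(-19.75, 0) = 0, max(26.15, 0) = 26.15
Node u (S = 127.5): continuation = e^(−0.05)·[0.2521·0.0000 + 0.7479·0.0000] = 0.0000; exercise value = 0.0000 ≤ continuation, so V_u = 0.0000
Node d (S = 76.5): continuation = e^(−0.05)·[0.2521·0.0000 + 0.7479·26.1500] = 18.6033; exercise value = 18.5000 ≤ continuation, so V_d = 18.6033
Node 0 (S = 85): continuation = e^(−0.05)·[0.2521·0.0000 + 0.7479·18.6033] = 13.2345; exercise value = 10.0000 ≤ continuation, so V_0 = 13.2345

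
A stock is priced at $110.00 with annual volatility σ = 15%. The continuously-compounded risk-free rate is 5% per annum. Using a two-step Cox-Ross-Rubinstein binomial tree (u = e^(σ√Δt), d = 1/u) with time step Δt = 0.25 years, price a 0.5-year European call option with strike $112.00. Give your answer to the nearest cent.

$4.92

CRR parameters: u = e^(σ√Δt) = e^(0.15·√0.25) = 1.0779, d = 1/u = 0.9277
Per-period rate: rΔt = 0.05·0.25 = 0.0125, so R = e^0.0125 = 1.0126
Risk-neutral probability p = (e^0.0125 − 0.9277)/(1.0779 − 0.9277) = 0.0848/0.1501 = 0.5650
Terminal stock prices: S_uu = 127.8, S_ud = 110, S_dd = 94.68
Terminal payoffs (S − K): max(15.8, 0) = 15.8, max(-2, 0) = 0, max(-17.32, 0) = 0
Node u (S = 118.6): V_u = e^(−0.0125)·[0.5650·15.8018 + 0.4350·0.0000] = 8.8177
Node d (S = 102.1): V_d = e^(−0.0125)·[0.5650·0.0000 + 0.4350·0.0000] = 0.0000
Node 0 (S = 110): V_0 = e^(−0.0125)·[0.5650·8.8177 + 0.4350·0.0000] = 4.9204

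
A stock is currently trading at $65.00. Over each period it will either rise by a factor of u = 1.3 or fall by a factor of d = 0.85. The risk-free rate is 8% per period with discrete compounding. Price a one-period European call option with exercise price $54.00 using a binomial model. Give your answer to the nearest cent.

Risk-neutral probability p = (1 + 0.08 − 0.85)/(1.3 − 0.85) = 0.2300/0.4500 = 0.5111
Terminal stock prices: S_u = 84.5, S_d = 55.25
Terminal payoffs (S − K): max(30.5, 0) = 30.5, max(1.25, 0) = 1.25
Node 0 (S = 65): V_0 = 1/1.08·[0.5111·30.5000 + 0.4889·1.2500] = 15.0000

$15.00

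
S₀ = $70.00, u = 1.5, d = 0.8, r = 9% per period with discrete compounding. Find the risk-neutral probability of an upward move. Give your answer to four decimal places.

Risk-neutral probability p = (1 + 0.09 − 0.8)/(1.5 − 0.8) = 0.2900/0.7000 = 0.4143

p = 0.4143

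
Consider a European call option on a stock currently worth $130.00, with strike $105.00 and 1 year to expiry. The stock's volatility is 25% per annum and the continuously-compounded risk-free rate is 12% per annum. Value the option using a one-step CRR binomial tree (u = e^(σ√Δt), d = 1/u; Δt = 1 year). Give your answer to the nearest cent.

CRR parameters: u = e^(σ√Δt) = e^(0.25·√1) = 1.2840, d = 1/u = 0.7788
Per-period rate: rΔt = 0.12·1 = 0.12, so R = e^0.12 = 1.1275
Risk-neutral probability p = (e^0.12 − 0.7788)/(1.2840 − 0.7788) = 0.3487/0.5052 = 0.6902
Terminal stock prices: S_u = 166.9, S_d = 101.2
Terminal payoffs (S − K): max(61.92, 0) = 61.92, max(-3.756, 0) = 0
Node 0 (S = 130): V_0 = e^(−0.12)·[0.6902·61.9233 + 0.3098·0.0000] = 37.9054

$37.91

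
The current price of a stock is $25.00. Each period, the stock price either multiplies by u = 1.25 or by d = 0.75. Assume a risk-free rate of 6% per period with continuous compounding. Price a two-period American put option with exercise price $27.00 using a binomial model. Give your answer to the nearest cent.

$3.67

Risk-neutral probability p = (e^0.06 − 0.75)/(1.25 − 0.75) = 0.3118/0.5000 = 0.6237
Terminal stock prices: S_uu = 39.06, S_ud = 23.44, S_dd = 14.06
Terminal payoffs (K − S): max(-12.06, 0) = 0, max(3.562, 0) = 3.562, max(12.94, 0) = 12.94
Node u (S = 31.25): continuation = e^(−0.06)·[0.6237·0.0000 + 0.3763·3.5625] = 1.2626; exercise value = 0.0000 ≤ continuation, so V_u = 1.2626
Node d (S = 18.75): continuation = e^(−0.06)·[0.6237·3.5625 + 0.3763·12.9375] = 6.6776; exercise value = 8.2500 > continuation, so V_d = 8.2500 (exercise)
Node 0 (S = 25): continuation = e^(−0.06)·[0.6237·1.2626 + 0.3763·8.2500] = 3.6655; exercise value = 2.0000 ≤ continuation, so V_0 = 3.6655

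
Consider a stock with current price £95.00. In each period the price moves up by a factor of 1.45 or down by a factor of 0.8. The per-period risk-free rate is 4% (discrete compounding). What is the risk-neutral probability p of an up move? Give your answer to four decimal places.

p = 0.3692

Risk-neutral probability p = (1 + 0.04 − 0.8)/(1.45 − 0.8) = 0.2400/0.6500 = 0.3692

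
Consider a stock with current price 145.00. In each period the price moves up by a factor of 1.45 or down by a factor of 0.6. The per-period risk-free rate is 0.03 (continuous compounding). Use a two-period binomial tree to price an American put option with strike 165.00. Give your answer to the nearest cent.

Risk-neutral probability p = (e^0.03 − 0.6)/(1.45 − 0.6) = 0.4305/0.8500 = 0.5064
Terminal stock prices: S_uu = 304.9, S_ud = 126.1, S_dd = 52.2
Terminal payoffs (K − S): max(-139.9, 0) = 0, max(38.85, 0) = 38.85, max(112.8, 0) = 112.8
Node u (S = 210.2): continuation = e^(−0.03)·[0.5064·0.0000 + 0.4936·38.8500] = 18.6090; exercise value = 0.0000 ≤ continuation, so V_u = 18.6090
Node d (S = 87): continuation = e^(−0.03)·[0.5064·38.8500 + 0.4936·112.8000] = 73.1235; exercise value = 78.0000 > continuation, so V_d = 78.0000 (exercise)
Node 0 (S = 145): continuation = e^(−0.03)·[0.5064·18.6090 + 0.4936·78.0000] = 46.5070; exercise value = 20.0000 ≤ continuation, so V_0 = 46.5070

46.51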